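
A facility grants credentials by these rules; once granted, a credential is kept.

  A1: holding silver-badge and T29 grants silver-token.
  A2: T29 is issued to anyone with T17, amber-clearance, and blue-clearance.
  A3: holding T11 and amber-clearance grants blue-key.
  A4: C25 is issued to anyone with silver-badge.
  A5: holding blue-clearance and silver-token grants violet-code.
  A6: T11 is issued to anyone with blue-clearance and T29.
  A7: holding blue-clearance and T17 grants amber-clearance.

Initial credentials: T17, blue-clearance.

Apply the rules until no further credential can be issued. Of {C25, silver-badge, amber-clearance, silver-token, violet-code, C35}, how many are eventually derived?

Holding blue-clearance and T17 grants amber-clearance (A7).
C25 would need silver-badge (A4), but silver-badge is never granted.
No rule produces silver-badge, and it is not given.
amber-clearance: reached.
silver-token would need silver-badge and T29 (A1), but silver-badge is never granted.
violet-code would need blue-clearance and silver-token (A5), but silver-token is never granted.
No rule produces C35, and it is not given.
Reached: amber-clearance — 1 of the 6.

1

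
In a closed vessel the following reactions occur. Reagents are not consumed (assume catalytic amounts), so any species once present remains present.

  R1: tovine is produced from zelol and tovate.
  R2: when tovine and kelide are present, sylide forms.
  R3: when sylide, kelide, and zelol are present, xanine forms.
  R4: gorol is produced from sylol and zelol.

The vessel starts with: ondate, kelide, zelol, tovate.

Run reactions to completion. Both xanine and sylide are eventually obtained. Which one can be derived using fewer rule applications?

sylide

sylide: zelol and tovate present → tovine forms (R1). tovine and kelide present → sylide forms (R2). [2 rule applications]
xanine: zelol and tovate present → tovine forms (R1). tovine and kelide present → sylide forms (R2). sylide, kelide, and zelol present → xanine forms (R3). [3 rule applications]
sylide needs fewer.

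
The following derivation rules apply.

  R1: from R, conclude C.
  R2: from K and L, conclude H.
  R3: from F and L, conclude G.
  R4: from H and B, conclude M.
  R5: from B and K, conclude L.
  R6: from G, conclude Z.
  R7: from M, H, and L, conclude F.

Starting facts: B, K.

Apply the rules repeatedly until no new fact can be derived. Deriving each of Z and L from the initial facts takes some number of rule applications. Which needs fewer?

L: From B and K, R5 gives L. [1 rule application]
Z: B and K hold, so L follows (R5). K and L hold, so H follows (R2). From H and B, R4 gives M. From M, H, and L, R7 gives F. From F and L, R3 gives G. From G, R6 gives Z. [6 rule applications]
L needs fewer.

L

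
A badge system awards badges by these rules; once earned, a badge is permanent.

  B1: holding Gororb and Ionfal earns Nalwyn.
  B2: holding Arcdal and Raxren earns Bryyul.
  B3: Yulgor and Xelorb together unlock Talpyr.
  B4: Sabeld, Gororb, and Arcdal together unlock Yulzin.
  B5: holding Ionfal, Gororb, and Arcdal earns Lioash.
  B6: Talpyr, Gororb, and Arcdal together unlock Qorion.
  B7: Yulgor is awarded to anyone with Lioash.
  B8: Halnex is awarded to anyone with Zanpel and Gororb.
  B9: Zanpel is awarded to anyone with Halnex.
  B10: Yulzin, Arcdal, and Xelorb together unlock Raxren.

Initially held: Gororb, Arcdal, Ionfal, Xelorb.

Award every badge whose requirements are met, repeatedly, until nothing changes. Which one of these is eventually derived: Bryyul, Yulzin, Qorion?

Qorion

With Ionfal, Gororb, and Arcdal, Lioash is earned (B5).
With Lioash, Yulgor is earned (B7).
With Yulgor and Xelorb, Talpyr is earned (B3).
With Talpyr, Gororb, and Arcdal, Qorion is earned (B6).
Yulzin would need Sabeld, Gororb, and Arcdal (B4), but Sabeld is never earned. Bryyul would need Arcdal and Raxren (B2), but Raxren is never earned.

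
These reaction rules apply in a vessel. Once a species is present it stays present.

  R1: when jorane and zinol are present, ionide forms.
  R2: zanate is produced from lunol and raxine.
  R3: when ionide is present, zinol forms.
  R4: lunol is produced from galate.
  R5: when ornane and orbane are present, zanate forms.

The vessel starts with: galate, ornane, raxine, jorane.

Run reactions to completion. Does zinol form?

No

zinol would need ionide (R3), but ionide never forms.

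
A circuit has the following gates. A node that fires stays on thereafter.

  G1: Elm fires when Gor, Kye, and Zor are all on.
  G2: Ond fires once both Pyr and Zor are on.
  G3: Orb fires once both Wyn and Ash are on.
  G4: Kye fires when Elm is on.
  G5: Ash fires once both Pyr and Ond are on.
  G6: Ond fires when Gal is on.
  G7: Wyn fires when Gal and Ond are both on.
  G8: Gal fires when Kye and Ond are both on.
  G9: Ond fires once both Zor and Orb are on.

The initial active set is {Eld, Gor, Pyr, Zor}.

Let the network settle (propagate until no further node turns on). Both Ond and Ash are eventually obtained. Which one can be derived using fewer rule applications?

Ond

Ond: Pyr and Zor are on, so Ond fires (G2). [1 rule application]
Ash: Pyr and Zor are on, so Ond fires (G2). Pyr and Ond are on, so Ash fires (G5). [2 rule applications]
Ond needs fewer.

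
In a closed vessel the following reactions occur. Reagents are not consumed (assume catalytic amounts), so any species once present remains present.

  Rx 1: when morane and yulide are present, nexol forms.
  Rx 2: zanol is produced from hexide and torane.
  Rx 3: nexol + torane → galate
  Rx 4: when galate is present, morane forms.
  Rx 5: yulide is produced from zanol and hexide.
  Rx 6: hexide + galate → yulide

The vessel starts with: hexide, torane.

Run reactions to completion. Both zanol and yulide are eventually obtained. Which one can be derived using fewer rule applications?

zanol: hexide and torane present → zanol forms (Rx 2). [1 rule application]
yulide: hexide and torane present → zanol forms (Rx 2). zanol and hexide present → yulide forms (Rx 5). [2 rule applications]
zanol needs fewer.

zanol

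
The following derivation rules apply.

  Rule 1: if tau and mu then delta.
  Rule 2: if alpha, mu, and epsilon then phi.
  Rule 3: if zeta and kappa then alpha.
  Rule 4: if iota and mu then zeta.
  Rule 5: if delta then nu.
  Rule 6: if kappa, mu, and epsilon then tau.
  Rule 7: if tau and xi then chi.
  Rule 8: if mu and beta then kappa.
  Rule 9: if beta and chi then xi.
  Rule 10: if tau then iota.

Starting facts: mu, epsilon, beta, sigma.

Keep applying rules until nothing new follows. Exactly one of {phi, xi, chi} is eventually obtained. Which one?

mu and beta hold, so kappa follows (Rule 8).
From kappa, mu, and epsilon, Rule 6 gives tau.
tau holds, so iota follows (Rule 10).
iota and mu hold, so zeta follows (Rule 4).
zeta and kappa hold, so alpha follows (Rule 3).
From alpha, mu, and epsilon, Rule 2 gives phi.
chi would need tau and xi (Rule 7), but xi is never established. xi would need beta and chi (Rule 9), but chi is never established.

phi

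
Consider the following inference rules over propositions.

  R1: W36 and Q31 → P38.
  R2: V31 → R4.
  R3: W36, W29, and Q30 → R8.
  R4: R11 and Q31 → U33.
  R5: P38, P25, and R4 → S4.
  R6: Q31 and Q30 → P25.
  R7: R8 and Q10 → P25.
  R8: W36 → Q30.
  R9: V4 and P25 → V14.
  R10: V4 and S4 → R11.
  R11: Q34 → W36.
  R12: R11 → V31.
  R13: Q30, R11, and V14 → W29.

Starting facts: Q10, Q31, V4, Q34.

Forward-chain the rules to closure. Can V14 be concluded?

Q34 holds, so W36 follows (R11).
W36 holds, so Q30 follows (R8).
From Q31 and Q30, R6 gives P25.
From V4 and P25, R9 gives V14.

Yes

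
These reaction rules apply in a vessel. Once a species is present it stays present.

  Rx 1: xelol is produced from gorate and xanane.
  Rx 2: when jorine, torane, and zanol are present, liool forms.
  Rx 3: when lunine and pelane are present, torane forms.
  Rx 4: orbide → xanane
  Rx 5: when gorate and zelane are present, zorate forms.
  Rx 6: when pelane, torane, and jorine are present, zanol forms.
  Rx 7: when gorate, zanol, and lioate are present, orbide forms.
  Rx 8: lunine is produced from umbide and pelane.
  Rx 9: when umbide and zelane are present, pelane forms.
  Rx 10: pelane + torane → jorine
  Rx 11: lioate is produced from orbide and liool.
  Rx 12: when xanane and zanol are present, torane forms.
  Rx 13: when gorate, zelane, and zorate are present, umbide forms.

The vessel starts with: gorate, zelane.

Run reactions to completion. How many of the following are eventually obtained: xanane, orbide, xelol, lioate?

0

xanane would need orbide (Rx 4), but orbide never forms.
orbide would need gorate, zanol, and lioate (Rx 7), but lioate never forms.
xelol would need gorate and xanane (Rx 1), but xanane never forms.
lioate would need orbide and liool (Rx 11), but orbide never forms.
None of the 4 are reached.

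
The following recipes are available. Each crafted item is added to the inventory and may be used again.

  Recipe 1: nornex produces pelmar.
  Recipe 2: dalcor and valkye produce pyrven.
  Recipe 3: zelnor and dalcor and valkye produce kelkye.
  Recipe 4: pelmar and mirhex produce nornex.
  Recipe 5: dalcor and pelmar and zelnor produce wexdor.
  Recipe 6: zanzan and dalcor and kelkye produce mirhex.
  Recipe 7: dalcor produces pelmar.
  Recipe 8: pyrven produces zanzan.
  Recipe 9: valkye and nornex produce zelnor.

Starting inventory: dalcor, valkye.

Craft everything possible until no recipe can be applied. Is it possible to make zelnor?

zelnor would need valkye and nornex (Recipe 9), but nornex is never obtained.

No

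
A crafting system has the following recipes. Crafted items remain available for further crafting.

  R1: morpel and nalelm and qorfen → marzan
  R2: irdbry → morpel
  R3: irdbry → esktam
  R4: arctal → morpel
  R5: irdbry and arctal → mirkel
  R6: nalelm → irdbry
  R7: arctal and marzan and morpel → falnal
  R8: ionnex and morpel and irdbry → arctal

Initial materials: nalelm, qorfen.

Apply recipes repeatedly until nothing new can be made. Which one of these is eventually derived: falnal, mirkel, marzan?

marzan

nalelm → irdbry (R6).
Using R2, irdbry makes morpel.
morpel and nalelm and qorfen → marzan (R1).
falnal would need arctal, marzan, and morpel (R7), but arctal is never obtained. mirkel would need irdbry and arctal (R5), but arctal is never obtained.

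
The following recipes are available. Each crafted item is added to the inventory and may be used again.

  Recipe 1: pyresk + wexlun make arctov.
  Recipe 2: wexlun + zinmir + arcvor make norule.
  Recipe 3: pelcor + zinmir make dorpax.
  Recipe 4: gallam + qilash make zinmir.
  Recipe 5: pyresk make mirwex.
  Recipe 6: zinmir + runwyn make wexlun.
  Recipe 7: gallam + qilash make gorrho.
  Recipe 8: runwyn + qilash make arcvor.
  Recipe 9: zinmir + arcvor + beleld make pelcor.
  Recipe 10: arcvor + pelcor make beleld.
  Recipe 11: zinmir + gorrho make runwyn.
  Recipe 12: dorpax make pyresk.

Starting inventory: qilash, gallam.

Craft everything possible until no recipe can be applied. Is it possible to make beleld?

No

beleld would need arcvor and pelcor (Recipe 10), but pelcor is never obtained.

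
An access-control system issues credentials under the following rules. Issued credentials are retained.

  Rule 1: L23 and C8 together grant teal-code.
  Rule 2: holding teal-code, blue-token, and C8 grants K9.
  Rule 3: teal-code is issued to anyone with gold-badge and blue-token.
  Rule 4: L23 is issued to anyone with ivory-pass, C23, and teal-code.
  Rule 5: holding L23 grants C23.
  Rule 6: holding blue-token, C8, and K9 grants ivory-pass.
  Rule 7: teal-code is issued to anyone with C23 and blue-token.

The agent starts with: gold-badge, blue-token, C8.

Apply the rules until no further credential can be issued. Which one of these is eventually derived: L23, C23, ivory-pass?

Holding gold-badge and blue-token grants teal-code (Rule 3).
Holding teal-code, blue-token, and C8 grants K9 (Rule 2).
Holding blue-token, C8, and K9 grants ivory-pass (Rule 6).
L23 would need ivory-pass, C23, and teal-code (Rule 4), but C23 is never granted. C23 would need L23 (Rule 5), but L23 is never granted.

ivory-pass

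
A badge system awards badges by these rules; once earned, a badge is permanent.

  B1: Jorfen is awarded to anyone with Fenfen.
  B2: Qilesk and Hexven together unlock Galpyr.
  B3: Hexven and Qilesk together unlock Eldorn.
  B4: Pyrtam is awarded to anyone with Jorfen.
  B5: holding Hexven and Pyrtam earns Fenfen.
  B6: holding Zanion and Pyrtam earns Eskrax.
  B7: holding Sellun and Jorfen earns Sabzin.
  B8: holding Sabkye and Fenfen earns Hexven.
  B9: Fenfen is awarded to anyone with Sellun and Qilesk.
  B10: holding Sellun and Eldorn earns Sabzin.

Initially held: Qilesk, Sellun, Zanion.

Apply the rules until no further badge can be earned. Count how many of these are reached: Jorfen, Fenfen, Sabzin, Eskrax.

4

With Sellun and Qilesk, Fenfen is earned (B9).
With Fenfen, Jorfen is earned (B1).
With Sellun and Jorfen, Sabzin is earned (B7).
With Jorfen, Pyrtam is earned (B4).
With Zanion and Pyrtam, Eskrax is earned (B6).
Jorfen: reached.
Fenfen: reached.
Sabzin: reached.
Eskrax: reached.
All 4 are reached.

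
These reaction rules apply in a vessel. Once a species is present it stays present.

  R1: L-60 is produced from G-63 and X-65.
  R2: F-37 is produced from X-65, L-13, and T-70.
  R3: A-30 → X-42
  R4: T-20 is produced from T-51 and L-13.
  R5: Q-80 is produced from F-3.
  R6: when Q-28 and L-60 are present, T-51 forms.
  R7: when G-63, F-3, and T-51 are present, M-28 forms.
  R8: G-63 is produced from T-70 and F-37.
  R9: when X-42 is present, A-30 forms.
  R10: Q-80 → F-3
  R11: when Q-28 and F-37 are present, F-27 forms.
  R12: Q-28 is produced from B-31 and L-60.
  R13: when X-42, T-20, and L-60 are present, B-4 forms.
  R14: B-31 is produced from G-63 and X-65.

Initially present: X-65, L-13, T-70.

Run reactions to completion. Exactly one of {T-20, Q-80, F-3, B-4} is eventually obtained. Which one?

T-20

X-65, L-13, and T-70 present → F-37 forms (R2).
T-70 and F-37 present → G-63 forms (R8).
G-63 and X-65 present → L-60 forms (R1).
G-63 and X-65 present → B-31 forms (R14).
B-31 and L-60 present → Q-28 forms (R12).
Q-28 and L-60 present → T-51 forms (R6).
T-51 and L-13 present → T-20 forms (R4).
B-4 would need X-42, T-20, and L-60 (R13), but X-42 never forms. F-3 would need Q-80 (R10), but Q-80 never forms. Q-80 would need F-3 (R5), but F-3 never forms.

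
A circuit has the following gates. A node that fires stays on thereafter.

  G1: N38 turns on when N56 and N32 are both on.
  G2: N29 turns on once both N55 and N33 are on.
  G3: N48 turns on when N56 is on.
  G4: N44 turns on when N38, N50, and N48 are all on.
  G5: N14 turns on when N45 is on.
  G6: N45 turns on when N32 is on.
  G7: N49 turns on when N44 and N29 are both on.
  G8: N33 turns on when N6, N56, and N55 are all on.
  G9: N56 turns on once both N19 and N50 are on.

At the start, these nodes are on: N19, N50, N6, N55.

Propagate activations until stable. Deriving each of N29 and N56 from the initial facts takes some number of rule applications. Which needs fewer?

N56: G9: N19 and N50 on → N56 on. [1 rule application]
N29: N19 and N50 are on, so N56 turns on (G9). N6, N56, and N55 are on, so N33 turns on (G8). N55 and N33 are on, so N29 turns on (G2). [3 rule applications]
N56 needs fewer.

N56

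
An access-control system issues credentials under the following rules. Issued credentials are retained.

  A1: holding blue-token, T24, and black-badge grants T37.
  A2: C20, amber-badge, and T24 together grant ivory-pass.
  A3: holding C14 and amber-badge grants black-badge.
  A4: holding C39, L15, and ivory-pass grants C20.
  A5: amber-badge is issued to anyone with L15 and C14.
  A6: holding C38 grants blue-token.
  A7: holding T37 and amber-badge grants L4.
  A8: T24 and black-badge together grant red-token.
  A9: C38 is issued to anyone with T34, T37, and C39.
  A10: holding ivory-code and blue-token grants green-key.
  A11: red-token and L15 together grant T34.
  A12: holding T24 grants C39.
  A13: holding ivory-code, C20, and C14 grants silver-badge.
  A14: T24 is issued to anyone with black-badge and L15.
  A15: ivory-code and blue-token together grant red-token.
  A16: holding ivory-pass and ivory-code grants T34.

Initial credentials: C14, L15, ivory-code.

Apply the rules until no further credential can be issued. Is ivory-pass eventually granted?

ivory-pass would need C20, amber-badge, and T24 (A2), but C20 is never granted.

No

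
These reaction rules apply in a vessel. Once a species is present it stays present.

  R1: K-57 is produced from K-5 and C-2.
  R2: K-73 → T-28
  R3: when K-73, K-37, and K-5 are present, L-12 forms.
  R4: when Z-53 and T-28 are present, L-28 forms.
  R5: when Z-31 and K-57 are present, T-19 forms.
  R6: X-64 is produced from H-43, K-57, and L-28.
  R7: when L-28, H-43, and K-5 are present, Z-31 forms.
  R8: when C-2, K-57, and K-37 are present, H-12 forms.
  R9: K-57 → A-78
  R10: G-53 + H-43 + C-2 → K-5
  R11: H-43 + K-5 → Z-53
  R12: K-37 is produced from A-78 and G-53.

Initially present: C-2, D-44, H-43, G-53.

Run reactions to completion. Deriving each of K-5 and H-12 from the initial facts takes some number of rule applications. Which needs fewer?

K-5

K-5: G-53, H-43, and C-2 present → K-5 forms (R10). [1 rule application]
H-12: G-53, H-43, and C-2 present → K-5 forms (R10). K-5 and C-2 present → K-57 forms (R1). K-57 present → A-78 forms (R9). A-78 and G-53 present → K-37 forms (R12). C-2, K-57, and K-37 present → H-12 forms (R8). [5 rule applications]
K-5 needs fewer.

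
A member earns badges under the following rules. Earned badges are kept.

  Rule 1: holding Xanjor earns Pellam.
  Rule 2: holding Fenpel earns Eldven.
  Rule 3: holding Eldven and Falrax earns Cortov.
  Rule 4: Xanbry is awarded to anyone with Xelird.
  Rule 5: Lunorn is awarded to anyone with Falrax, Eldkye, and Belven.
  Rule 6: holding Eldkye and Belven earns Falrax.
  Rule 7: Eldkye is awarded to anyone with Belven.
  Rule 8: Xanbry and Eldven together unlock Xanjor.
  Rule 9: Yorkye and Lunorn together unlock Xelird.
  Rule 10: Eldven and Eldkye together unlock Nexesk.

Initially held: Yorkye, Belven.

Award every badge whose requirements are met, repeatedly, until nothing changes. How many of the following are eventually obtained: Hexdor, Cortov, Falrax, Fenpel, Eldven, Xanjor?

1

With Belven, Eldkye is earned (Rule 7).
With Eldkye and Belven, Falrax is earned (Rule 6).
No rule produces Hexdor, and it is not given.
Cortov would need Eldven and Falrax (Rule 3), but Eldven is never earned.
Falrax: reached.
No rule produces Fenpel, and it is not given.
Eldven would need Fenpel (Rule 2), but Fenpel is never earned.
Xanjor would need Xanbry and Eldven (Rule 8), but Eldven is never earned.
Reached: Falrax — 1 of the 6.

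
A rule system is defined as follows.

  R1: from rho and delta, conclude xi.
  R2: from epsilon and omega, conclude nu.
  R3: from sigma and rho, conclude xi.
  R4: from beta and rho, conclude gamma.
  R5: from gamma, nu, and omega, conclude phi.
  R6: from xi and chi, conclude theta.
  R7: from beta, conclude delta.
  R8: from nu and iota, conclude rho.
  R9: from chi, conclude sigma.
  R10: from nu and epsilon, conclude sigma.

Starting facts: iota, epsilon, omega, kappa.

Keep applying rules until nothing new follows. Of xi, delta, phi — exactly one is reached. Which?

epsilon and omega hold, so nu follows (R2).
nu and iota hold, so rho follows (R8).
From nu and epsilon, R10 gives sigma.
sigma and rho hold, so xi follows (R3).
phi would need gamma, nu, and omega (R5), but gamma is never established. delta would need beta (R7), but beta is never established.

xi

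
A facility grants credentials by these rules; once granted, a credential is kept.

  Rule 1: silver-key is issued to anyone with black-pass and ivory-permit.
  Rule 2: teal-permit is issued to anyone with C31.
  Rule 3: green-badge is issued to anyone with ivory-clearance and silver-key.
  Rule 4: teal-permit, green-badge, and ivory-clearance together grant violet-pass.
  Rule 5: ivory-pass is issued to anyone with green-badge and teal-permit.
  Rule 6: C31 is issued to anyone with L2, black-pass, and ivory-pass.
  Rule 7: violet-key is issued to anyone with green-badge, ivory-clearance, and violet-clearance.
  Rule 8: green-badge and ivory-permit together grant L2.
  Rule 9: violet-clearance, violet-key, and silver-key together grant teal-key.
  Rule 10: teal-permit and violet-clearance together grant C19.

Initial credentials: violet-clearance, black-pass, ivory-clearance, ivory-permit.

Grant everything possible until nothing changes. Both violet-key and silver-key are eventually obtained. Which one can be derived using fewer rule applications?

silver-key: Holding black-pass and ivory-permit grants silver-key (Rule 1). [1 rule application]
violet-key: Holding black-pass and ivory-permit grants silver-key (Rule 1). Holding ivory-clearance and silver-key grants green-badge (Rule 3). Holding green-badge, ivory-clearance, and violet-clearance grants violet-key (Rule 7). [3 rule applications]
silver-key needs fewer.

silver-key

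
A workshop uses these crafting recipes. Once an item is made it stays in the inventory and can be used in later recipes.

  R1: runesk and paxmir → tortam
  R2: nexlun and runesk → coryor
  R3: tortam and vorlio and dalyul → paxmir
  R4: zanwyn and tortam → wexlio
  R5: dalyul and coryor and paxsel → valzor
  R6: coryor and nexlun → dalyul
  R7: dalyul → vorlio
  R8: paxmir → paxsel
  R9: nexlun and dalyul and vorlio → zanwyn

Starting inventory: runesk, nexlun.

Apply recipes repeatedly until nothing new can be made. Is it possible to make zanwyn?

Using R2, nexlun and runesk make coryor.
coryor and nexlun → dalyul (R6).
dalyul → vorlio (R7).
nexlun and dalyul and vorlio → zanwyn (R9).

Yes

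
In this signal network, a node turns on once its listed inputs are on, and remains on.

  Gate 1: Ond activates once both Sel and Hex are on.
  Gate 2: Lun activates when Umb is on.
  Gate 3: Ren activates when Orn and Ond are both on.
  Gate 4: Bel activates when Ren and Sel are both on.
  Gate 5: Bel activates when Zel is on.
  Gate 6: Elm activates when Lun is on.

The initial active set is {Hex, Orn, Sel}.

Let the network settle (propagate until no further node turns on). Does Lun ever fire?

Lun would need Umb (Gate 2), but Umb never turns on.

No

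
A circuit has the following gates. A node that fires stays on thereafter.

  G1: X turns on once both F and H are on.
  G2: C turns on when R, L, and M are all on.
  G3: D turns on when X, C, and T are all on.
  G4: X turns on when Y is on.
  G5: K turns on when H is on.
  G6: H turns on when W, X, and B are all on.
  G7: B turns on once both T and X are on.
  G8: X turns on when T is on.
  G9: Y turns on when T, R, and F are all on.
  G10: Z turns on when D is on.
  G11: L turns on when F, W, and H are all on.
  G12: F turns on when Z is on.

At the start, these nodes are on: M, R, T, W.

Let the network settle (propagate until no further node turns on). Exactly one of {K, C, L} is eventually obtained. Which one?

G8: T on → X on.
T and X are on, so B turns on (G7).
W, X, and B are on, so H turns on (G6).
H is on, so K turns on (G5).
L would need F, W, and H (G11), but F never turns on. C would need R, L, and M (G2), but L never turns on.

K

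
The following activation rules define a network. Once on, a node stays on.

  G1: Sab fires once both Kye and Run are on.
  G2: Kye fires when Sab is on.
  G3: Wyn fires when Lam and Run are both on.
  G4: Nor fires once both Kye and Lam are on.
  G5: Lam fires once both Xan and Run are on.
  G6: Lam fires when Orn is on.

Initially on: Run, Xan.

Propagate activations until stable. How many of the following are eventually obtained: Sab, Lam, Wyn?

2

G5: Xan and Run on → Lam on.
G3: Lam and Run on → Wyn on.
Sab would need Kye and Run (G1), but Kye never turns on.
Lam: reached.
Wyn: reached.
Reached: Lam and Wyn — 2 of the 3.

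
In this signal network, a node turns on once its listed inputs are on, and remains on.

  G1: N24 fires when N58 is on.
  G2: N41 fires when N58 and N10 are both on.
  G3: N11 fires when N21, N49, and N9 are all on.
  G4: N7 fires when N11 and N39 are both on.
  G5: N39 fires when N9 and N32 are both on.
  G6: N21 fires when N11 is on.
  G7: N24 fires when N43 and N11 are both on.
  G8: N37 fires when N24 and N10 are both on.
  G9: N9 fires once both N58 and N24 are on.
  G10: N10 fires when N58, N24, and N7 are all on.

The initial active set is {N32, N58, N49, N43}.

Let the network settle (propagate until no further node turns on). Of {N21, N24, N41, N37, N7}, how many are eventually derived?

G1: N58 on → N24 on.
N21 would need N11 (G6), but N11 never turns on.
N24: reached.
N41 would need N58 and N10 (G2), but N10 never turns on.
N37 would need N24 and N10 (G8), but N10 never turns on.
N7 would need N11 and N39 (G4), but N11 never turns on.
Reached: N24 — 1 of the 5.

1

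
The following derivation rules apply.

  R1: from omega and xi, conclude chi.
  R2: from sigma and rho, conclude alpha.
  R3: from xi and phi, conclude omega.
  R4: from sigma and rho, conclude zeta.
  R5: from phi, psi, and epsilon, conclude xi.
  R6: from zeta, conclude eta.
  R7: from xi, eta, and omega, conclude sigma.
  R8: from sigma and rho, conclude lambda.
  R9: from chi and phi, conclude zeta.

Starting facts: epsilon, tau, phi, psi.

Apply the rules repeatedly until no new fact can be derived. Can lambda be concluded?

lambda would need sigma and rho (R8), but rho is never established.

No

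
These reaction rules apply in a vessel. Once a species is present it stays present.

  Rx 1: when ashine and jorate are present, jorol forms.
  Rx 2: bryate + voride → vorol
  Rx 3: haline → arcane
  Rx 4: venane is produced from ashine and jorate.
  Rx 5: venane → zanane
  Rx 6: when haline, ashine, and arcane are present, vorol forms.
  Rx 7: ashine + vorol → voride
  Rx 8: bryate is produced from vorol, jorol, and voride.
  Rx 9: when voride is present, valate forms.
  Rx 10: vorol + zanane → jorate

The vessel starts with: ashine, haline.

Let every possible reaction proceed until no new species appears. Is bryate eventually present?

No

bryate would need vorol, jorol, and voride (Rx 8), but jorol never forms.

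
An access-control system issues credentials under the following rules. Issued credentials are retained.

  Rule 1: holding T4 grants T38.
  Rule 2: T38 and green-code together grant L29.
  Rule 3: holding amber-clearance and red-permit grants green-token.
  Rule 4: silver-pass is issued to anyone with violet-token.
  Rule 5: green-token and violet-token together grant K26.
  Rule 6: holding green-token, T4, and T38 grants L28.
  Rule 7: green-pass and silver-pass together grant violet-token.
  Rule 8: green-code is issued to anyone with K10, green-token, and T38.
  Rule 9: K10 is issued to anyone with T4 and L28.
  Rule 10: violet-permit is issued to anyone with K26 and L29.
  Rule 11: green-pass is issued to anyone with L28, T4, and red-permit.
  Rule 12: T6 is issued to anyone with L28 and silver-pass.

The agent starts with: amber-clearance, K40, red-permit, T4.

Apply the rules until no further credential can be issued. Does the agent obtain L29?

Holding T4 grants T38 (Rule 1).
Holding amber-clearance and red-permit grants green-token (Rule 3).
Holding green-token, T4, and T38 grants L28 (Rule 6).
Holding T4 and L28 grants K10 (Rule 9).
Holding K10, green-token, and T38 grants green-code (Rule 8).
Holding T38 and green-code grants L29 (Rule 2).

Yes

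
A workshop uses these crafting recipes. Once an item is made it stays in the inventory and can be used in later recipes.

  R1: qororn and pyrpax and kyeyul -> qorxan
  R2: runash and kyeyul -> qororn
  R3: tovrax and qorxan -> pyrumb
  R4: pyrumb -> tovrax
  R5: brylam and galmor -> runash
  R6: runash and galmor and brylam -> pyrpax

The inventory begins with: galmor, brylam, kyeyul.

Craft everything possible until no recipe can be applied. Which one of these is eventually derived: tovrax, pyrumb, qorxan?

brylam and galmor -> runash (R5).
runash and galmor and brylam -> pyrpax (R6).
Using R2, runash and kyeyul make qororn.
Using R1, qororn, pyrpax, and kyeyul make qorxan.
tovrax would need pyrumb (R4), but pyrumb is never obtained. pyrumb would need tovrax and qorxan (R3), but tovrax is never obtained.

qorxan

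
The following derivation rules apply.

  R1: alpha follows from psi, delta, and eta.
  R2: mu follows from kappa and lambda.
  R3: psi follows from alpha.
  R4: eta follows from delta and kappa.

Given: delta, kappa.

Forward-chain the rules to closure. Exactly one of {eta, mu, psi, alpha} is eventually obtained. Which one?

eta

From delta and kappa, R4 gives eta.
mu would need kappa and lambda (R2), but lambda is never established. alpha would need psi, delta, and eta (R1), but psi is never established. psi would need alpha (R3), but alpha is never established.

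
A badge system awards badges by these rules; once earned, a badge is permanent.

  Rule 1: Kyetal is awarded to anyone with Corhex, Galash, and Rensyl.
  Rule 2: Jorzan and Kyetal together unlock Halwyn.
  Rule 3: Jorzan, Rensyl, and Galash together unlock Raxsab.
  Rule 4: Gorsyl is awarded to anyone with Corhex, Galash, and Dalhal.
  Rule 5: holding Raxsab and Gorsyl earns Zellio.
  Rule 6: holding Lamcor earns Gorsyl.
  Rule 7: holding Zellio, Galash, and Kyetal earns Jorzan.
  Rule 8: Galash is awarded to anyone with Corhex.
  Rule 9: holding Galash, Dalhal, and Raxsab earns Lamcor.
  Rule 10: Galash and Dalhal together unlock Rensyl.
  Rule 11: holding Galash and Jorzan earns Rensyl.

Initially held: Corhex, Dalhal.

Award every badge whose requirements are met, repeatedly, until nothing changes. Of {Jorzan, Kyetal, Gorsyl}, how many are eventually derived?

2

With Corhex, Galash is earned (Rule 8).
With Corhex, Galash, and Dalhal, Gorsyl is earned (Rule 4).
With Galash and Dalhal, Rensyl is earned (Rule 10).
With Corhex, Galash, and Rensyl, Kyetal is earned (Rule 1).
Jorzan would need Zellio, Galash, and Kyetal (Rule 7), but Zellio is never earned.
Kyetal: reached.
Gorsyl: reached.
Reached: Kyetal and Gorsyl — 2 of the 3.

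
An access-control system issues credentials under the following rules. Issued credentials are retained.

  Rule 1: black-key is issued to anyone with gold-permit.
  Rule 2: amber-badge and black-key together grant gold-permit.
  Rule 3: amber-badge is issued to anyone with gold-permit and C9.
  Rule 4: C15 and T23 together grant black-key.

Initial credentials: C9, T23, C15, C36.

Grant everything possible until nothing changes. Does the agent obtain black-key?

Holding C15 and T23 grants black-key (Rule 4).

Yes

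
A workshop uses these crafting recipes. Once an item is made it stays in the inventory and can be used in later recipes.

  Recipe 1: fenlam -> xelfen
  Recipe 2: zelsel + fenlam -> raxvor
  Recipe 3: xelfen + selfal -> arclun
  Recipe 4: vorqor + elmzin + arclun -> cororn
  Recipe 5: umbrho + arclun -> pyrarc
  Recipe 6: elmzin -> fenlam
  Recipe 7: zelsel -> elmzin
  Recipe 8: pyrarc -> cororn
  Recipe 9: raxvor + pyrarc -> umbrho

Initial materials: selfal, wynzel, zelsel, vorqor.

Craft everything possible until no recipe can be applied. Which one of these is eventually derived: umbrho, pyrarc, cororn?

cororn

Using Recipe 7, zelsel makes elmzin.
Using Recipe 6, elmzin makes fenlam.
Using Recipe 1, fenlam makes xelfen.
Using Recipe 3, xelfen and selfal make arclun.
vorqor + elmzin + arclun -> cororn (Recipe 4).
pyrarc would need umbrho and arclun (Recipe 5), but umbrho is never obtained. umbrho would need raxvor and pyrarc (Recipe 9), but pyrarc is never obtained.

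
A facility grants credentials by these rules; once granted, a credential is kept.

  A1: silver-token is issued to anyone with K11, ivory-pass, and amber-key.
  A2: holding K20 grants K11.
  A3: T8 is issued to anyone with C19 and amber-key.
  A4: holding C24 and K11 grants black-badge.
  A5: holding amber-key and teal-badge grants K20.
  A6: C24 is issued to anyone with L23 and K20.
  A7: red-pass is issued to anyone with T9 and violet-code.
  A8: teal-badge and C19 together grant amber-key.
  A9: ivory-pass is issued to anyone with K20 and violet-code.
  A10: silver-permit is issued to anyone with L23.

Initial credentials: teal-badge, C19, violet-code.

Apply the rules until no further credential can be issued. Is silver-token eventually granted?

Yes

Holding teal-badge and C19 grants amber-key (A8).
Holding amber-key and teal-badge grants K20 (A5).
Holding K20 grants K11 (A2).
Holding K20 and violet-code grants ivory-pass (A9).
Holding K11, ivory-pass, and amber-key grants silver-token (A1).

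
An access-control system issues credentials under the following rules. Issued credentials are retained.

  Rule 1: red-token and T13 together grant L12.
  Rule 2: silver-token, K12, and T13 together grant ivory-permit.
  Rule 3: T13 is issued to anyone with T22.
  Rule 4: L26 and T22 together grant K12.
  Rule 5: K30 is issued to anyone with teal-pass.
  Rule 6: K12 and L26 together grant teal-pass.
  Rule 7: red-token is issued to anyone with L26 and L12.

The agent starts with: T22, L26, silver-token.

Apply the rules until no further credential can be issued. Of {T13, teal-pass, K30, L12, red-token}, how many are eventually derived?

Holding T22 grants T13 (Rule 3).
Holding L26 and T22 grants K12 (Rule 4).
Holding K12 and L26 grants teal-pass (Rule 6).
Holding teal-pass grants K30 (Rule 5).
T13: reached.
teal-pass: reached.
K30: reached.
L12 would need red-token and T13 (Rule 1), but red-token is never granted.
red-token would need L26 and L12 (Rule 7), but L12 is never granted.
Reached: T13, teal-pass, and K30 — 3 of the 5.

3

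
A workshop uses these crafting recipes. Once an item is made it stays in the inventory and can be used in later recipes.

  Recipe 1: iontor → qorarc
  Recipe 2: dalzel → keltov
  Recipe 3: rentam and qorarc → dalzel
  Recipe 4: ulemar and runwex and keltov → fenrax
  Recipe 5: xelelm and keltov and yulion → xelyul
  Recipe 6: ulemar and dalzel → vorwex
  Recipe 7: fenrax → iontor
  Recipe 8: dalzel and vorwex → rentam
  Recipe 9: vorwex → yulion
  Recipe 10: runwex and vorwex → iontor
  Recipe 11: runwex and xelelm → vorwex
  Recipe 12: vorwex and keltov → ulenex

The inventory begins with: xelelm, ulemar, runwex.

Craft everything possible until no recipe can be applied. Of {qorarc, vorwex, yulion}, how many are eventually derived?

runwex and xelelm → vorwex (Recipe 11).
runwex and vorwex → iontor (Recipe 10).
Using Recipe 9, vorwex makes yulion.
iontor → qorarc (Recipe 1).
qorarc: reached.
vorwex: reached.
yulion: reached.
All 3 are reached.

3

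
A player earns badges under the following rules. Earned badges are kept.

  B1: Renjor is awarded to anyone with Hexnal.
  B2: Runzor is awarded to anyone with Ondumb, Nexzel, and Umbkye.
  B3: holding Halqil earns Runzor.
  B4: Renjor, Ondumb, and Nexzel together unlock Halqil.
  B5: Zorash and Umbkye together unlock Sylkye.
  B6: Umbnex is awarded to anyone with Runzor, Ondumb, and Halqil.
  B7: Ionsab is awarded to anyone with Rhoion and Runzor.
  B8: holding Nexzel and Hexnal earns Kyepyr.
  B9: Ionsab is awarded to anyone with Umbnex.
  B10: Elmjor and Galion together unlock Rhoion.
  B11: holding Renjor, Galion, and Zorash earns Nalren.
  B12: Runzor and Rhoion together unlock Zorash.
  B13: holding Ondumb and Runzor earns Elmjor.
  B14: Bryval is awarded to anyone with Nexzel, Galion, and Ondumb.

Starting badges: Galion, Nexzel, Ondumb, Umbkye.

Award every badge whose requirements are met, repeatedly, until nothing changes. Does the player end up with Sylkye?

With Ondumb, Nexzel, and Umbkye, Runzor is earned (B2).
With Ondumb and Runzor, Elmjor is earned (B13).
With Elmjor and Galion, Rhoion is earned (B10).
With Runzor and Rhoion, Zorash is earned (B12).
With Zorash and Umbkye, Sylkye is earned (B5).

Yes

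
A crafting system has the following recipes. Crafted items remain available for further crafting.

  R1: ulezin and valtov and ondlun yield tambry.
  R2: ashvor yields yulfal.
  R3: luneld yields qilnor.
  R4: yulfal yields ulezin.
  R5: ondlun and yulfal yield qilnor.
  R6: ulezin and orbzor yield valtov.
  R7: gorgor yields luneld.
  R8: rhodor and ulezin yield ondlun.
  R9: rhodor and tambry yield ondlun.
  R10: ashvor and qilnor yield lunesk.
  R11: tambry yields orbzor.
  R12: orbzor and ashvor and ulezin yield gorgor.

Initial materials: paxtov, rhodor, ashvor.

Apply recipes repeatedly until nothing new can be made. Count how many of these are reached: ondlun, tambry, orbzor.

1

Using R2, ashvor makes yulfal.
Using R4, yulfal makes ulezin.
Using R8, rhodor and ulezin make ondlun.
ondlun: reached.
tambry would need ulezin, valtov, and ondlun (R1), but valtov is never obtained.
orbzor would need tambry (R11), but tambry is never obtained.
Reached: ondlun — 1 of the 3.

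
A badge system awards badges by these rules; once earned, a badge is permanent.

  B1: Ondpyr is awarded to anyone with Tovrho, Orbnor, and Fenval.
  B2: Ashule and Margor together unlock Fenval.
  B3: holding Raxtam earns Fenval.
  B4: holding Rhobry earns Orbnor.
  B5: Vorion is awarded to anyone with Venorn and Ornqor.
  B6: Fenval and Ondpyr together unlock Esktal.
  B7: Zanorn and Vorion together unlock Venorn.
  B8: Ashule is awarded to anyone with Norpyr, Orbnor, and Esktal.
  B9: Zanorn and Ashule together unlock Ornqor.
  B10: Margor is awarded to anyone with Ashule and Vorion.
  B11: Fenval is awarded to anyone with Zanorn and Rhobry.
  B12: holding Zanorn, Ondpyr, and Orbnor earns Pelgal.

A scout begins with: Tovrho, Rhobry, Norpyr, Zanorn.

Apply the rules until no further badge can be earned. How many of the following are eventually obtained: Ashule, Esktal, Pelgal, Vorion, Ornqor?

With Zanorn and Rhobry, Fenval is earned (B11).
With Rhobry, Orbnor is earned (B4).
With Tovrho, Orbnor, and Fenval, Ondpyr is earned (B1).
With Fenval and Ondpyr, Esktal is earned (B6).
With Zanorn, Ondpyr, and Orbnor, Pelgal is earned (B12).
With Norpyr, Orbnor, and Esktal, Ashule is earned (B8).
With Zanorn and Ashule, Ornqor is earned (B9).
Ashule: reached.
Esktal: reached.
Pelgal: reached.
Vorion would need Venorn and Ornqor (B5), but Venorn is never earned.
Ornqor: reached.
Reached: Ashule, Esktal, Pelgal, and Ornqor — 4 of the 5.

4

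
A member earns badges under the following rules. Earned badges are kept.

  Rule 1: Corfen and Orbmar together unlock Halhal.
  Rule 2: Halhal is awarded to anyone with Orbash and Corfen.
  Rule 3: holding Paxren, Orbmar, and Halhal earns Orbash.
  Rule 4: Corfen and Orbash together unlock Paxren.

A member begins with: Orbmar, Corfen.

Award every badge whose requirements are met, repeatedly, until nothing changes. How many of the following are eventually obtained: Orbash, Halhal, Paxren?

With Corfen and Orbmar, Halhal is earned (Rule 1).
Orbash would need Paxren, Orbmar, and Halhal (Rule 3), but Paxren is never earned.
Halhal: reached.
Paxren would need Corfen and Orbash (Rule 4), but Orbash is never earned.
Reached: Halhal — 1 of the 3.

1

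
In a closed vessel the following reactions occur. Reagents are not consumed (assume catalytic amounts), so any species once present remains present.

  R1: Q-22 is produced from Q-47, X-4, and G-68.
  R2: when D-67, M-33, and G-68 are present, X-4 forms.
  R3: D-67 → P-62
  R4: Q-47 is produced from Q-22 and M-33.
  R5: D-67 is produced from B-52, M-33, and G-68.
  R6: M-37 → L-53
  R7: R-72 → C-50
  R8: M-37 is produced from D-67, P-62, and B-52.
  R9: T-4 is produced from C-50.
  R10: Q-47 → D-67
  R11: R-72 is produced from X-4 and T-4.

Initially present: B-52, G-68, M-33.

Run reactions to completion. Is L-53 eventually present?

Yes

B-52, M-33, and G-68 present → D-67 forms (R5).
D-67 present → P-62 forms (R3).
D-67, P-62, and B-52 present → M-37 forms (R8).
M-37 present → L-53 forms (R6).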